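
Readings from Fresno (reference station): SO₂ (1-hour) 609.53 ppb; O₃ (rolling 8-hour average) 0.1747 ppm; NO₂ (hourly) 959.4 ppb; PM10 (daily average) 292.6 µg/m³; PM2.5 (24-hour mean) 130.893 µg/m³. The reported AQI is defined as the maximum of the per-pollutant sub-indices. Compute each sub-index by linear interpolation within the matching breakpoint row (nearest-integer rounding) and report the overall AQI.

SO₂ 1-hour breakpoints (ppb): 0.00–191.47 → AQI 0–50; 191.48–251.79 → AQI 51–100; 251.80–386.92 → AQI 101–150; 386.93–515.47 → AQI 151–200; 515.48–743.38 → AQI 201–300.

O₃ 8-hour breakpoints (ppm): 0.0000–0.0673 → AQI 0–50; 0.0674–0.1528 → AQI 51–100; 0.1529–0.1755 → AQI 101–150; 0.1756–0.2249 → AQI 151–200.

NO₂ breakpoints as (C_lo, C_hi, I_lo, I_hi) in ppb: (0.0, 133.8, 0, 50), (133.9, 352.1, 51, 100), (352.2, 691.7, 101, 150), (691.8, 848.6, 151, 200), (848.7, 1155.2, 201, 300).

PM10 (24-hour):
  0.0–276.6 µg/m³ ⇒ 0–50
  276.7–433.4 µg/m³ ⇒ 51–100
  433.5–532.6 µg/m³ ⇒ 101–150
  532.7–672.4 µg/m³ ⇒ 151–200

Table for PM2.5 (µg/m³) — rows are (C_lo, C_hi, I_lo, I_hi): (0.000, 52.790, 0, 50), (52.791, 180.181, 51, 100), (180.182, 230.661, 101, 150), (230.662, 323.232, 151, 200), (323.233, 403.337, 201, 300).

SO₂: 609.53 ∈ [515.48, 743.38] ↔ index [201, 300].
201 + (609.53−515.48)·(300−201)/(743.38−515.48) = 201 + 94.05·99/227.90 ≈ 241.86, so AQI = 242.
O₃ 0.1747: bracket 0.1529–0.1755 → index 101–150; slope 49/0.0226, offset 0.0218.
AQI = 101 + 49/0.0226·0.0218 ≈ 148.27 ⇒ 148.
NO₂: 959.4 lies in 848.7–1155.2, so I_lo=201, I_hi=300, C_lo=848.7, C_hi=1155.2.
(300−201)/(1155.2−848.7) × (959.4−848.7) + 201 = 99/306.5 × 110.7 + 201 ≈ 236.76 → 237.
PM10 292.6: bracket 276.7–433.4 → index 51–100; slope 49/156.7, offset 15.9.
AQI = 51 + 49/156.7·15.9 ≈ 55.97 ⇒ 56.
PM2.5: row 52.791–180.181 (AQI 51–100). (100−51)·(130.893−52.791)/(180.181−52.791) + 51 = 49·78.102/127.390 + 51 ≈ 81.04 → 81.
Sub-indices: SO₂→242, O₃→148, NO₂→237, PM10→56, PM2.5→81. Overall AQI = max = 242; dominant pollutant is SO₂.

242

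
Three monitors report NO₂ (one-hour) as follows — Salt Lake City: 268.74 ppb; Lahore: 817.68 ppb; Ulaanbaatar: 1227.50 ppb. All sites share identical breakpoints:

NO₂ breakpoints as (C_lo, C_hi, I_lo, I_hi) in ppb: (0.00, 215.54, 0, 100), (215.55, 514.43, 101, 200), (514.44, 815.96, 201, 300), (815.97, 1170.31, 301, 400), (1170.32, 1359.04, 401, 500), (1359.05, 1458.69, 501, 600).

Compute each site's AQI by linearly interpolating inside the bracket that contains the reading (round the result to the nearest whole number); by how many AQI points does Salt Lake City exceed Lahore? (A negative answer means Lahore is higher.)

Salt Lake City: 268.74 ∈ [215.55, 514.43] ↔ index [101, 200].
101 + (268.74−215.55)·(200−101)/(514.43−215.55) = 101 + 53.19·99/298.88 ≈ 118.62, so AQI = 119.
Lahore 817.68: bracket 815.97–1170.31 → index 301–400; slope 99/354.34, offset 1.71.
AQI = 301 + 99/354.34·1.71 ≈ 301.48 ⇒ 301.
Ulaanbaatar: row 1170.32–1359.04 (AQI 401–500). (500−401)·(1227.50−1170.32)/(1359.04−1170.32) + 401 = 99·57.18/188.72 + 401 ≈ 431.00 → 431.
AQIs: Salt Lake City=119, Lahore=301, Ulaanbaatar=431. Salt Lake City (119) − Lahore (301) = -182.

-182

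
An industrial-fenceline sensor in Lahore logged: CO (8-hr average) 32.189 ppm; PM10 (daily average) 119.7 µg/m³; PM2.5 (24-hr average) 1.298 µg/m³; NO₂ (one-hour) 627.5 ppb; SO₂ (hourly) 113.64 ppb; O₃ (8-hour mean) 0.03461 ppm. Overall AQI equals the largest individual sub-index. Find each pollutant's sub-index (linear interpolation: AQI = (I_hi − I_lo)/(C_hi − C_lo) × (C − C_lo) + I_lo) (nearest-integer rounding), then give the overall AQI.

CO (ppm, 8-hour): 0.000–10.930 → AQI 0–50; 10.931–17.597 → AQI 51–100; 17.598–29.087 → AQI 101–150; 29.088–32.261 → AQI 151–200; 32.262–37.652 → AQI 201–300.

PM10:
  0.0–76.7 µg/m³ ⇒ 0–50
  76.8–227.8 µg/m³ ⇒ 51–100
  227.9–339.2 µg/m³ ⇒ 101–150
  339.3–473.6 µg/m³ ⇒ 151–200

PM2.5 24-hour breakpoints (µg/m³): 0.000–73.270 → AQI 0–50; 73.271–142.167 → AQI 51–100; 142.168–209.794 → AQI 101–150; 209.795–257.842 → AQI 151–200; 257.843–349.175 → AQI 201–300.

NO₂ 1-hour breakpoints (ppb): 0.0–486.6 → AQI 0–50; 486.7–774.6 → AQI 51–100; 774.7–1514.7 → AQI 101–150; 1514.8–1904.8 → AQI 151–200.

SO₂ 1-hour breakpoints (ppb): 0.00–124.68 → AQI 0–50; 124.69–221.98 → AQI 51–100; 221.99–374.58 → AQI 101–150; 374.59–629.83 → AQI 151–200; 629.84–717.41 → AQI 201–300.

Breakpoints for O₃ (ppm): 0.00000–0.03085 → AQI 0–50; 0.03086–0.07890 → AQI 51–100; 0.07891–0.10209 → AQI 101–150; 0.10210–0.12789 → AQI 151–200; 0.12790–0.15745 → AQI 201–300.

CO: row 29.088–32.261 (AQI 151–200). (200−151)·(32.189−29.088)/(32.261−29.088) + 151 = 49·3.101/3.173 + 151 ≈ 198.89 → 199.
PM10: 119.7 lies in 76.8–227.8, so I_lo=51, I_hi=100, C_lo=76.8, C_hi=227.8.
(100−51)/(227.8−76.8) × (119.7−76.8) + 51 = 49/151.0 × 42.9 + 51 ≈ 64.92 → 65.
PM2.5: 1.298 ∈ [0.000, 73.270] ↔ index [0, 50].
0 + (1.298−0.000)·(50−0)/(73.270−0.000) = 0 + 1.298·50/73.270 ≈ 0.89, so AQI = 1.
NO₂ 627.5: bracket 486.7–774.6 → index 51–100; slope 49/287.9, offset 140.8.
AQI = 51 + 49/287.9·140.8 ≈ 74.96 ⇒ 75.
SO₂: row 0.00–124.68 (AQI 0–50). (50−0)·(113.64−0.00)/(124.68−0.00) + 0 = 50·113.64/124.68 + 0 ≈ 45.57 → 46.
O₃ 0.03461: bracket 0.03086–0.07890 → index 51–100; slope 49/0.04804, offset 0.00375.
AQI = 51 + 49/0.04804·0.00375 ≈ 54.82 ⇒ 55.
Sub-indices: CO→199, PM10→65, PM2.5→1, NO₂→75, SO₂→46, O₃→55. Overall AQI = max = 199; dominant pollutant is CO.

199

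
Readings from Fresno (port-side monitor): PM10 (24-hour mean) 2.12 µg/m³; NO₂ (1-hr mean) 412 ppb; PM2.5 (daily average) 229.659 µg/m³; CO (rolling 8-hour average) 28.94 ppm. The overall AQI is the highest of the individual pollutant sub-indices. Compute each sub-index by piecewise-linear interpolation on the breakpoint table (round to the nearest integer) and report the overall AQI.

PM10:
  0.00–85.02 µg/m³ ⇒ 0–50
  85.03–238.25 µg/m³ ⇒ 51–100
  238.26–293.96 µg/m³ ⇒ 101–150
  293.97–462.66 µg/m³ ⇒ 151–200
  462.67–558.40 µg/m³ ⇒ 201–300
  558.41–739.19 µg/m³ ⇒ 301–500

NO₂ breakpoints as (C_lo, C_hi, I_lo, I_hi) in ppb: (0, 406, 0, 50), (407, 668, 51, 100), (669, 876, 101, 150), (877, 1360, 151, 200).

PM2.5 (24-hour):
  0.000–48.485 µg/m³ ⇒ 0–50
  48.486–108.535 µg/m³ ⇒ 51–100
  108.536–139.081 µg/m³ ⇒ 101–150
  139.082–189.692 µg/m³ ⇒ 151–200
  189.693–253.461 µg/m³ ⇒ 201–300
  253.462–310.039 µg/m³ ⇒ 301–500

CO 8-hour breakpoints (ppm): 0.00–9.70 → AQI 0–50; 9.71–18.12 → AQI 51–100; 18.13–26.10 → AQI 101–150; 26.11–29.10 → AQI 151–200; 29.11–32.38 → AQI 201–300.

263

PM10 2.12: bracket 0.00–85.02 → index 0–50; slope 50/85.02, offset 2.12.
AQI = 0 + 50/85.02·2.12 ≈ 1.25 ⇒ 1.
NO₂: 412 lies in 407–668, so I_lo=51, I_hi=100, C_lo=407, C_hi=668.
(100−51)/(668−407) × (412−407) + 51 = 49/261 × 5 + 51 ≈ 51.94 → 52.
PM2.5: 229.659 ∈ [189.693, 253.461] ↔ index [201, 300].
201 + (229.659−189.693)·(300−201)/(253.461−189.693) = 201 + 39.966·99/63.768 ≈ 263.05, so AQI = 263.
CO: 28.94 lies in 26.11–29.10, so I_lo=151, I_hi=200, C_lo=26.11, C_hi=29.10.
(200−151)/(29.10−26.11) × (28.94−26.11) + 151 = 49/2.99 × 2.83 + 151 ≈ 197.38 → 197.
Sub-indices: PM10→1, NO₂→52, PM2.5→263, CO→197. Overall AQI = max = 263; dominant pollutant is PM2.5.
AQI 263: Very Unhealthy.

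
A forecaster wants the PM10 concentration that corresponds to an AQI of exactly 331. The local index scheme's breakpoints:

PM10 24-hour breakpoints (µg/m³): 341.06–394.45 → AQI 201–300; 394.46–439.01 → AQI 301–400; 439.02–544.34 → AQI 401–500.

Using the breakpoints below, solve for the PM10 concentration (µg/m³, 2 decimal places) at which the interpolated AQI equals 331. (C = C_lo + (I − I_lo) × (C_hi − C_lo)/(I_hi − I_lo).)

AQI 331 lies in the 301–400 band, which corresponds to 394.46–439.01 µg/m³.
C = 394.46 + (331−301)×(439.01−394.46)/(400−301) = 394.46 + 30×44.55/99 ≈ 407.9600 µg/m³ → 407.96 µg/m³ to 2 dp.

407.96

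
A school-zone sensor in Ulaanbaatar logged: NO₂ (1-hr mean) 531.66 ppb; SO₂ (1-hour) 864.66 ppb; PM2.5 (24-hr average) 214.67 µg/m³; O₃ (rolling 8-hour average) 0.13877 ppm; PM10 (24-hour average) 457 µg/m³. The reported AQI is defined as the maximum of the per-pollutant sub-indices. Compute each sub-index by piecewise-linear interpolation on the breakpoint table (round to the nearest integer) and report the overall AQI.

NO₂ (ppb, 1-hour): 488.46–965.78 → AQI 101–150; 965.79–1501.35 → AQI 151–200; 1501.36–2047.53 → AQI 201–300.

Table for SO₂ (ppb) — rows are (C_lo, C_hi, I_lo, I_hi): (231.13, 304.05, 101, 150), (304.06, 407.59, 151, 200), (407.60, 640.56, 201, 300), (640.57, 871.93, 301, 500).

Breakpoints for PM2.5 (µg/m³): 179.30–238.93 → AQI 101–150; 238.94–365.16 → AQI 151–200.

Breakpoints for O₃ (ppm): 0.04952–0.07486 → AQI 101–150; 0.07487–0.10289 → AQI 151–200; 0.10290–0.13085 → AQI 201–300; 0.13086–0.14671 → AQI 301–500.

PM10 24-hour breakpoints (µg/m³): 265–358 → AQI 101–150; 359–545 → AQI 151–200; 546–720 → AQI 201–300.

NO₂: row 488.46–965.78 (AQI 101–150). (150−101)·(531.66−488.46)/(965.78−488.46) + 101 = 49·43.20/477.32 + 101 ≈ 105.43 → 105.
SO₂: 864.66 lies in 640.57–871.93, so I_lo=301, I_hi=500, C_lo=640.57, C_hi=871.93.
(500−301)/(871.93−640.57) × (864.66−640.57) + 301 = 199/231.36 × 224.09 + 301 ≈ 493.75 → 494.
PM2.5: 214.67 lies in 179.30–238.93, so I_lo=101, I_hi=150, C_lo=179.30, C_hi=238.93.
(150−101)/(238.93−179.30) × (214.67−179.30) + 101 = 49/59.63 × 35.37 + 101 ≈ 130.06 → 130.
O₃: row 0.13086–0.14671 (AQI 301–500). (500−301)·(0.13877−0.13086)/(0.14671−0.13086) + 301 = 199·0.00791/0.01585 + 301 ≈ 400.31 → 400.
PM10: 457 ∈ [359, 545] ↔ index [151, 200].
151 + (457−359)·(200−151)/(545−359) = 151 + 98·49/186 ≈ 176.82, so AQI = 177.
Sub-indices: NO₂→105, SO₂→494, PM2.5→130, O₃→400, PM10→177. Overall AQI = max = 494; dominant pollutant is SO₂.
AQI 494: Hazardous.

494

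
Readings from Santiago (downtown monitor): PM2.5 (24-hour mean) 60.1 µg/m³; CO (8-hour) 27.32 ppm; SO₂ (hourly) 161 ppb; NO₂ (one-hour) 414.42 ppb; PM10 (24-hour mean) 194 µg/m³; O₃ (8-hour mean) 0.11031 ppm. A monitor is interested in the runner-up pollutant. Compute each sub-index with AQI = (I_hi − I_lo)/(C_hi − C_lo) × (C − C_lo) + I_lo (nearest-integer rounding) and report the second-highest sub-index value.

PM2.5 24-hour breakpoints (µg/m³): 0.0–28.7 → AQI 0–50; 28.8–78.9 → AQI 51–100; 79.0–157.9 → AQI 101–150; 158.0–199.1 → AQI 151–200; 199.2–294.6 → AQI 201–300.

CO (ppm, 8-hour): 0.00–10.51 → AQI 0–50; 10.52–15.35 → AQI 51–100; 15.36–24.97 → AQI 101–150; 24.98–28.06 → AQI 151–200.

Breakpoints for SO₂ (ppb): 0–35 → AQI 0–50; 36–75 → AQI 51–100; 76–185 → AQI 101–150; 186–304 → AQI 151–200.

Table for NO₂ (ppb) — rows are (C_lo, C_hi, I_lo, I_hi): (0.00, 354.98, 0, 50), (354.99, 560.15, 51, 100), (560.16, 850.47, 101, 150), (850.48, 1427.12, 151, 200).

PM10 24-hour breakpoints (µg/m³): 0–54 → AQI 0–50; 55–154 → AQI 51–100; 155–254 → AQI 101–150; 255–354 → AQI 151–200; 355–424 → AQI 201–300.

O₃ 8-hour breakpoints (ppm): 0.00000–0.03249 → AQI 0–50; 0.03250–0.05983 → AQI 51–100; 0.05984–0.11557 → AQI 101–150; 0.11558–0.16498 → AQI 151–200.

PM2.5: 60.1 ∈ [28.8, 78.9] ↔ index [51, 100].
51 + (60.1−28.8)·(100−51)/(78.9−28.8) = 51 + 31.3·49/50.1 ≈ 81.61, so AQI = 82.
CO 27.32: bracket 24.98–28.06 → index 151–200; slope 49/3.08, offset 2.34.
AQI = 151 + 49/3.08·2.34 ≈ 188.23 ⇒ 188.
SO₂: 161 ∈ [76, 185] ↔ index [101, 150].
101 + (161−76)·(150−101)/(185−76) = 101 + 85·49/109 ≈ 139.21, so AQI = 139.
NO₂: 414.42 lies in 354.99–560.15, so I_lo=51, I_hi=100, C_lo=354.99, C_hi=560.15.
(100−51)/(560.15−354.99) × (414.42−354.99) + 51 = 49/205.16 × 59.43 + 51 ≈ 65.19 → 65.
PM10: 194 ∈ [155, 254] ↔ index [101, 150].
101 + (194−155)·(150−101)/(254−155) = 101 + 39·49/99 ≈ 120.30, so AQI = 120.
O₃: row 0.05984–0.11557 (AQI 101–150). (150−101)·(0.11031−0.05984)/(0.11557−0.05984) + 101 = 49·0.05047/0.05573 + 101 ≈ 145.38 → 145.
Sub-indices: PM2.5→82, CO→188, SO₂→139, NO₂→65, PM10→120, O₃→145. Ranked high→low: 188, 145, 139, 120, 82, 65. Second-highest sub-index = 145.

145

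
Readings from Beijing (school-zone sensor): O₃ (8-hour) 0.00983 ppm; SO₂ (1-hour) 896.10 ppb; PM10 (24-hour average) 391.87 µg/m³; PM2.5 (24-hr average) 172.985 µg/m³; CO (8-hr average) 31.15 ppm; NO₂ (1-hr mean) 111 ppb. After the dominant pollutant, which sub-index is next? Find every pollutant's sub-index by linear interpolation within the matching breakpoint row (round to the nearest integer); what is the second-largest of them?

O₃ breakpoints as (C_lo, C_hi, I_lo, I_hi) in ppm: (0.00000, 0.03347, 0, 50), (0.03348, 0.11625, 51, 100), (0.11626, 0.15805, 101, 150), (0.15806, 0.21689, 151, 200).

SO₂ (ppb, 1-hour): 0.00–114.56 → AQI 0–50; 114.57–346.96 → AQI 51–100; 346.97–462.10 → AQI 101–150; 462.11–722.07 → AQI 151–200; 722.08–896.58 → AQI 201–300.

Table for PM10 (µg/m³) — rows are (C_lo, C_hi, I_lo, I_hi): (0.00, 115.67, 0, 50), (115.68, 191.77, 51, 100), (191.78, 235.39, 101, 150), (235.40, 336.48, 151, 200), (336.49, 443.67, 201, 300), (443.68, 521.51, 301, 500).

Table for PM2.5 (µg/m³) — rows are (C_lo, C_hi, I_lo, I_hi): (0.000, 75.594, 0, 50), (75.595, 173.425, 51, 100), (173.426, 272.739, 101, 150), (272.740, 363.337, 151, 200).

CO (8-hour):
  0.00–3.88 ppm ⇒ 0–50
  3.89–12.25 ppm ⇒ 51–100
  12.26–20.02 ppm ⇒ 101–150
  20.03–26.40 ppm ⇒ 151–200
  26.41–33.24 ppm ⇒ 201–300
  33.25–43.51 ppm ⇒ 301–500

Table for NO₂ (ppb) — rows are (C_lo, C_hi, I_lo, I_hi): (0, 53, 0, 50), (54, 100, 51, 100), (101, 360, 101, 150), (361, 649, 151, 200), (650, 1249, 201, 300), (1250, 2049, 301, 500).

O₃: 0.00983 lies in 0.00000–0.03347, so I_lo=0, I_hi=50, C_lo=0.00000, C_hi=0.03347.
(50−0)/(0.03347−0.00000) × (0.00983−0.00000) + 0 = 50/0.03347 × 0.00983 + 0 ≈ 14.68 → 15.
SO₂ 896.10: bracket 722.08–896.58 → index 201–300; slope 99/174.50, offset 174.02.
AQI = 201 + 99/174.50·174.02 ≈ 299.73 ⇒ 300.
PM10: 391.87 lies in 336.49–443.67, so I_lo=201, I_hi=300, C_lo=336.49, C_hi=443.67.
(300−201)/(443.67−336.49) × (391.87−336.49) + 201 = 99/107.18 × 55.38 + 201 ≈ 252.15 → 252.
PM2.5: 172.985 lies in 75.595–173.425, so I_lo=51, I_hi=100, C_lo=75.595, C_hi=173.425.
(100−51)/(173.425−75.595) × (172.985−75.595) + 51 = 49/97.830 × 97.390 + 51 ≈ 99.78 → 100.
CO: 31.15 lies in 26.41–33.24, so I_lo=201, I_hi=300, C_lo=26.41, C_hi=33.24.
(300−201)/(33.24−26.41) × (31.15−26.41) + 201 = 99/6.83 × 4.74 + 201 ≈ 269.71 → 270.
NO₂ 111: bracket 101–360 → index 101–150; slope 49/259, offset 10.
AQI = 101 + 49/259·10 ≈ 102.89 ⇒ 103.
Sub-indices: O₃→15, SO₂→300, PM10→252, PM2.5→100, CO→270, NO₂→103. Ranked high→low: 300, 270, 252, 103, 100, 15. Second-highest sub-index = 270.

270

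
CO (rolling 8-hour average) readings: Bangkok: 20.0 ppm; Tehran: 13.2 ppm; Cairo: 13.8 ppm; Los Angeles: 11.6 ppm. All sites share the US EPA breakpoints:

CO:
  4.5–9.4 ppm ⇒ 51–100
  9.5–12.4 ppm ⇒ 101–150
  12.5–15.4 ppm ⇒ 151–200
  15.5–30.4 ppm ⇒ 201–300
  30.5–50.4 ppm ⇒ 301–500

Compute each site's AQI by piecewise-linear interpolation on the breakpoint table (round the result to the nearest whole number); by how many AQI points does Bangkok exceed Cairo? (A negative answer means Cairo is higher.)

58

Bangkok: 20.0 lies in 15.5–30.4, so I_lo=201, I_hi=300, C_lo=15.5, C_hi=30.4.
(300−201)/(30.4−15.5) × (20.0−15.5) + 201 = 99/14.9 × 4.5 + 201 ≈ 230.90 → 231.
Tehran: 13.2 lies in 12.5–15.4, so I_lo=151, I_hi=200, C_lo=12.5, C_hi=15.4.
(200−151)/(15.4−12.5) × (13.2−12.5) + 151 = 49/2.9 × 0.7 + 151 ≈ 162.83 → 163.
Cairo: 13.8 ∈ [12.5, 15.4] ↔ index [151, 200].
151 + (13.8−12.5)·(200−151)/(15.4−12.5) = 151 + 1.3·49/2.9 ≈ 172.97, so AQI = 173.
Los Angeles: 11.6 lies in 9.5–12.4, so I_lo=101, I_hi=150, C_lo=9.5, C_hi=12.4.
(150−101)/(12.4−9.5) × (11.6−9.5) + 101 = 49/2.9 × 2.1 + 101 ≈ 136.48 → 136.
AQIs: Bangkok=231, Tehran=163, Cairo=173, Los Angeles=136. Bangkok (231) − Cairo (173) = 58.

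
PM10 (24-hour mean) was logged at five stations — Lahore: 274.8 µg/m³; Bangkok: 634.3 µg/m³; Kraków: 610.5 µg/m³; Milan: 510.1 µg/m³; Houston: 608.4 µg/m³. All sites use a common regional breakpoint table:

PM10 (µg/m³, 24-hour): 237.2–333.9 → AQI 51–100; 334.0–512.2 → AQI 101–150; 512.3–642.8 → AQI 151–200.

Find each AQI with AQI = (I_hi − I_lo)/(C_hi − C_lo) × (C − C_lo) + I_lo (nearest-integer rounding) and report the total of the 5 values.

791

Lahore: 274.8 lies in 237.2–333.9, so I_lo=51, I_hi=100, C_lo=237.2, C_hi=333.9.
(100−51)/(333.9−237.2) × (274.8−237.2) + 51 = 49/96.7 × 37.6 + 51 ≈ 70.05 → 70.
Bangkok 634.3: bracket 512.3–642.8 → index 151–200; slope 49/130.5, offset 122.0.
AQI = 151 + 49/130.5·122.0 ≈ 196.81 ⇒ 197.
Kraków: 610.5 ∈ [512.3, 642.8] ↔ index [151, 200].
151 + (610.5−512.3)·(200−151)/(642.8−512.3) = 151 + 98.2·49/130.5 ≈ 187.87, so AQI = 188.
Milan 510.1: bracket 334.0–512.2 → index 101–150; slope 49/178.2, offset 176.1.
AQI = 101 + 49/178.2·176.1 ≈ 149.42 ⇒ 149.
Houston 608.4: bracket 512.3–642.8 → index 151–200; slope 49/130.5, offset 96.1.
AQI = 151 + 49/130.5·96.1 ≈ 187.08 ⇒ 187.
AQIs: Lahore=70, Bangkok=197, Kraków=188, Milan=149, Houston=187. Sum = 70 + 197 + 188 + 149 + 187 = 791.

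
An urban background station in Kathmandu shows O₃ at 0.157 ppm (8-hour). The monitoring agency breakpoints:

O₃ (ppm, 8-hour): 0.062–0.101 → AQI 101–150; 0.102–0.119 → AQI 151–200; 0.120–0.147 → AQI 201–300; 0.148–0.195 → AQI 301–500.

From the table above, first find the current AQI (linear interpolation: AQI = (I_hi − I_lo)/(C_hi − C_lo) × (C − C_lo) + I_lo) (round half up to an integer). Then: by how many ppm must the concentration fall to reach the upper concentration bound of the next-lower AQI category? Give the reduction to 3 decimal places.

0.010

O₃ 0.157: bracket 0.148–0.195 → index 301–500; slope 199/0.047, offset 0.009.
AQI = 301 + 199/0.047·0.009 ≈ 339.11 ⇒ 339.
Current AQI 339 is in the Hazardous range (301–500). The next-lower category tops out at AQI 300, whose upper concentration bound is 0.147 ppm.
Reduction needed = 0.157 − 0.147 = 0.010 ppm.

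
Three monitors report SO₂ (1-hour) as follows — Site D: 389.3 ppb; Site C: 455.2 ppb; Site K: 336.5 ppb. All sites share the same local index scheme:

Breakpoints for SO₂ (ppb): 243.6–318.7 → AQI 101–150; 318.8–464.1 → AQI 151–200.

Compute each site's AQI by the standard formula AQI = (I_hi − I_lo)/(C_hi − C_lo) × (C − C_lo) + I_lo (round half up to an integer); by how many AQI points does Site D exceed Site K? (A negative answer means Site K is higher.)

18

Site D: 389.3 lies in 318.8–464.1, so I_lo=151, I_hi=200, C_lo=318.8, C_hi=464.1.
(200−151)/(464.1−318.8) × (389.3−318.8) + 151 = 49/145.3 × 70.5 + 151 ≈ 174.77 → 175.
Site C: 455.2 lies in 318.8–464.1, so I_lo=151, I_hi=200, C_lo=318.8, C_hi=464.1.
(200−151)/(464.1−318.8) × (455.2−318.8) + 151 = 49/145.3 × 136.4 + 151 ≈ 197.00 → 197.
Site K: 336.5 lies in 318.8–464.1, so I_lo=151, I_hi=200, C_lo=318.8, C_hi=464.1.
(200−151)/(464.1−318.8) × (336.5−318.8) + 151 = 49/145.3 × 17.7 + 151 ≈ 156.97 → 157.
AQIs: Site D=175, Site C=197, Site K=157. Site D (175) − Site K (157) = 18.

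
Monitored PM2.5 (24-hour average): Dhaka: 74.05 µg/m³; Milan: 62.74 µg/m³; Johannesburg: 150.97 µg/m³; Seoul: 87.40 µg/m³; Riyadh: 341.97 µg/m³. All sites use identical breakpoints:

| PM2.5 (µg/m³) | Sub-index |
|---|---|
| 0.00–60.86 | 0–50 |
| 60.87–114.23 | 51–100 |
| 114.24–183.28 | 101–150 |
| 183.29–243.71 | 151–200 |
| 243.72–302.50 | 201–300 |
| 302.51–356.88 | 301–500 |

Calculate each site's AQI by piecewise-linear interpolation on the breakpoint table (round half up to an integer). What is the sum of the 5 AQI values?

Dhaka 74.05: bracket 60.87–114.23 → index 51–100; slope 49/53.36, offset 13.18.
AQI = 51 + 49/53.36·13.18 ≈ 63.10 ⇒ 63.
Milan: 62.74 ∈ [60.87, 114.23] ↔ index [51, 100].
51 + (62.74−60.87)·(100−51)/(114.23−60.87) = 51 + 1.87·49/53.36 ≈ 52.72, so AQI = 53.
Johannesburg: 150.97 ∈ [114.24, 183.28] ↔ index [101, 150].
101 + (150.97−114.24)·(150−101)/(183.28−114.24) = 101 + 36.73·49/69.04 ≈ 127.07, so AQI = 127.
Seoul 87.40: bracket 60.87–114.23 → index 51–100; slope 49/53.36, offset 26.53.
AQI = 51 + 49/53.36·26.53 ≈ 75.36 ⇒ 75.
Riyadh 341.97: bracket 302.51–356.88 → index 301–500; slope 199/54.37, offset 39.46.
AQI = 301 + 199/54.37·39.46 ≈ 445.43 ⇒ 445.
AQIs: Dhaka=63, Milan=53, Johannesburg=127, Seoul=75, Riyadh=445. Sum = 63 + 53 + 127 + 75 + 445 = 763.

763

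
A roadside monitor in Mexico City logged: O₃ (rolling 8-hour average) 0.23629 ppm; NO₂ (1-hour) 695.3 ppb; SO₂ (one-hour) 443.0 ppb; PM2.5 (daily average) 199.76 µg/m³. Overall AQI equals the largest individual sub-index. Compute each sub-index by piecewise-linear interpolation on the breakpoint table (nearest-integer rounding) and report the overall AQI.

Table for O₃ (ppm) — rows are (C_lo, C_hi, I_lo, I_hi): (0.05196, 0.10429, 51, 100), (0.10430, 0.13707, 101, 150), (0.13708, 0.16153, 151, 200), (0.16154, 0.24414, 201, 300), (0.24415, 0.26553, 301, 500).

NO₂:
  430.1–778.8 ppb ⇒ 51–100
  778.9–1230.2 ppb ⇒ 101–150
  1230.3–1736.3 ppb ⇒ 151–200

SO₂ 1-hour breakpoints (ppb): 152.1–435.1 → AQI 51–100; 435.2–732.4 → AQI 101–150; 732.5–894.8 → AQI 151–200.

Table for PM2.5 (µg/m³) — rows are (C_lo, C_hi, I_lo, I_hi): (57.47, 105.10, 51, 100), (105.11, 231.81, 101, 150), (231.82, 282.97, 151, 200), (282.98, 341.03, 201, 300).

291

O₃: 0.23629 lies in 0.16154–0.24414, so I_lo=201, I_hi=300, C_lo=0.16154, C_hi=0.24414.
(300−201)/(0.24414−0.16154) × (0.23629−0.16154) + 201 = 99/0.08260 × 0.07475 + 201 ≈ 290.59 → 291.
NO₂: 695.3 ∈ [430.1, 778.8] ↔ index [51, 100].
51 + (695.3−430.1)·(100−51)/(778.8−430.1) = 51 + 265.2·49/348.7 ≈ 88.27, so AQI = 88.
SO₂: 443.0 lies in 435.2–732.4, so I_lo=101, I_hi=150, C_lo=435.2, C_hi=732.4.
(150−101)/(732.4−435.2) × (443.0−435.2) + 101 = 49/297.2 × 7.8 + 101 ≈ 102.29 → 102.
PM2.5 199.76: bracket 105.11–231.81 → index 101–150; slope 49/126.70, offset 94.65.
AQI = 101 + 49/126.70·94.65 ≈ 137.60 ⇒ 138.
Sub-indices: O₃→291, NO₂→88, SO₂→102, PM2.5→138. Overall AQI = max = 291; dominant pollutant is O₃.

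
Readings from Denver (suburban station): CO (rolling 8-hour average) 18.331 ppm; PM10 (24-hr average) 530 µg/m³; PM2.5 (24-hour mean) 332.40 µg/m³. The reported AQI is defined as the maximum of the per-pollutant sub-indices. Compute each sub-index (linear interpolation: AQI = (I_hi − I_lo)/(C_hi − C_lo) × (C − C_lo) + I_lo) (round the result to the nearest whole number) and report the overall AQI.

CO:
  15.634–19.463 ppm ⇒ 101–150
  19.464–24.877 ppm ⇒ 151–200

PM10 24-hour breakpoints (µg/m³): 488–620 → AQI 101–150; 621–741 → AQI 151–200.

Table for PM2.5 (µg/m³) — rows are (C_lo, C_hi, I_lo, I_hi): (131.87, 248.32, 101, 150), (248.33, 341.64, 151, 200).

195

CO: 18.331 ∈ [15.634, 19.463] ↔ index [101, 150].
101 + (18.331−15.634)·(150−101)/(19.463−15.634) = 101 + 2.697·49/3.829 ≈ 135.51, so AQI = 136.
PM10: 530 lies in 488–620, so I_lo=101, I_hi=150, C_lo=488, C_hi=620.
(150−101)/(620−488) × (530−488) + 101 = 49/132 × 42 + 101 ≈ 116.59 → 117.
PM2.5: row 248.33–341.64 (AQI 151–200). (200−151)·(332.40−248.33)/(341.64−248.33) + 151 = 49·84.07/93.31 + 151 ≈ 195.15 → 195.
Sub-indices: CO→136, PM10→117, PM2.5→195. Overall AQI = max = 195; dominant pollutant is PM2.5.
AQI 195: Unhealthy.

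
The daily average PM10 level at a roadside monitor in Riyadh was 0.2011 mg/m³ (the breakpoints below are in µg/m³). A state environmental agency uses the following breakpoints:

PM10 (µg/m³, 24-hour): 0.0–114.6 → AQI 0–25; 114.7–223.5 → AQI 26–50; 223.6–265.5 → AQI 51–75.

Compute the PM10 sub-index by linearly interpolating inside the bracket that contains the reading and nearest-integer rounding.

45

Convert: 0.2011 mg/m³ = 201.1 µg/m³.
PM10 201.1: bracket 114.7–223.5 → index 26–50; slope 24/108.8, offset 86.4.
AQI = 26 + 24/108.8·86.4 ≈ 45.06 ⇒ 45.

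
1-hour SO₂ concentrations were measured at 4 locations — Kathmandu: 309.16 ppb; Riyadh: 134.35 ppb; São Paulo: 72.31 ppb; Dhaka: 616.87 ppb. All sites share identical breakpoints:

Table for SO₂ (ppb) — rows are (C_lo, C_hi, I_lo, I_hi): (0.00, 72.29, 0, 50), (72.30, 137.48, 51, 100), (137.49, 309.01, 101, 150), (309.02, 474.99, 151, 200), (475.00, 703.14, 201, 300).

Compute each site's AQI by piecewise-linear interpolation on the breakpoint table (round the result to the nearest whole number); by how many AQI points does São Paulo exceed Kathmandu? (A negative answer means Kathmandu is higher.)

Kathmandu: 309.16 ∈ [309.02, 474.99] ↔ index [151, 200].
151 + (309.16−309.02)·(200−151)/(474.99−309.02) = 151 + 0.14·49/165.97 ≈ 151.04, so AQI = 151.
Riyadh: row 72.30–137.48 (AQI 51–100). (100−51)·(134.35−72.30)/(137.48−72.30) + 51 = 49·62.05/65.18 + 51 ≈ 97.65 → 98.
São Paulo: row 72.30–137.48 (AQI 51–100). (100−51)·(72.31−72.30)/(137.48−72.30) + 51 = 49·0.01/65.18 + 51 ≈ 51.01 → 51.
Dhaka: 616.87 lies in 475.00–703.14, so I_lo=201, I_hi=300, C_lo=475.00, C_hi=703.14.
(300−201)/(703.14−475.00) × (616.87−475.00) + 201 = 99/228.14 × 141.87 + 201 ≈ 262.56 → 263.
AQIs: Kathmandu=151, Riyadh=98, São Paulo=51, Dhaka=263. São Paulo (51) − Kathmandu (151) = -100.

-100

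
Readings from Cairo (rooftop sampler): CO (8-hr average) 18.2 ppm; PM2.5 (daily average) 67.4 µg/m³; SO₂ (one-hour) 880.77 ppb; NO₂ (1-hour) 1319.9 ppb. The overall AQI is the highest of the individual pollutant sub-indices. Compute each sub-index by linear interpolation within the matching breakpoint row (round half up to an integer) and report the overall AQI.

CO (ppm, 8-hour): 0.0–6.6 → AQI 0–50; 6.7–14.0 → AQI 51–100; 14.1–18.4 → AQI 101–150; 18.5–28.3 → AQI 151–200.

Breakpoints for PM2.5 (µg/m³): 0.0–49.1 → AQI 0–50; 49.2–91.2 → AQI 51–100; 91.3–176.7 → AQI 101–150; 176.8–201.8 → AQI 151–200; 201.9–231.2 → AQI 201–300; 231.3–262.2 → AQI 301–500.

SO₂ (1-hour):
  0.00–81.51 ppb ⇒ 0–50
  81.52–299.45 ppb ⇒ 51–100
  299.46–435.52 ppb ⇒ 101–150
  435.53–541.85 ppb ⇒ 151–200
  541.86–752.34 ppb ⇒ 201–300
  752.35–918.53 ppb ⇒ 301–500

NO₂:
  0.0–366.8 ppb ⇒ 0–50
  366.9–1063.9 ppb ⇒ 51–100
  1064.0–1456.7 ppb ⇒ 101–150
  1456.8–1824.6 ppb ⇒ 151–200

455

CO 18.2: bracket 14.1–18.4 → index 101–150; slope 49/4.3, offset 4.1.
AQI = 101 + 49/4.3·4.1 ≈ 147.72 ⇒ 148.
PM2.5: 67.4 lies in 49.2–91.2, so I_lo=51, I_hi=100, C_lo=49.2, C_hi=91.2.
(100−51)/(91.2−49.2) × (67.4−49.2) + 51 = 49/42.0 × 18.2 + 51 ≈ 72.23 → 72.
SO₂: 880.77 ∈ [752.35, 918.53] ↔ index [301, 500].
301 + (880.77−752.35)·(500−301)/(918.53−752.35) = 301 + 128.42·199/166.18 ≈ 454.78, so AQI = 455.
NO₂: row 1064.0–1456.7 (AQI 101–150). (150−101)·(1319.9−1064.0)/(1456.7−1064.0) + 101 = 49·255.9/392.7 + 101 ≈ 132.93 → 133.
Sub-indices: CO→148, PM2.5→72, SO₂→455, NO₂→133. Overall AQI = max = 455; dominant pollutant is SO₂.
AQI 455: Hazardous.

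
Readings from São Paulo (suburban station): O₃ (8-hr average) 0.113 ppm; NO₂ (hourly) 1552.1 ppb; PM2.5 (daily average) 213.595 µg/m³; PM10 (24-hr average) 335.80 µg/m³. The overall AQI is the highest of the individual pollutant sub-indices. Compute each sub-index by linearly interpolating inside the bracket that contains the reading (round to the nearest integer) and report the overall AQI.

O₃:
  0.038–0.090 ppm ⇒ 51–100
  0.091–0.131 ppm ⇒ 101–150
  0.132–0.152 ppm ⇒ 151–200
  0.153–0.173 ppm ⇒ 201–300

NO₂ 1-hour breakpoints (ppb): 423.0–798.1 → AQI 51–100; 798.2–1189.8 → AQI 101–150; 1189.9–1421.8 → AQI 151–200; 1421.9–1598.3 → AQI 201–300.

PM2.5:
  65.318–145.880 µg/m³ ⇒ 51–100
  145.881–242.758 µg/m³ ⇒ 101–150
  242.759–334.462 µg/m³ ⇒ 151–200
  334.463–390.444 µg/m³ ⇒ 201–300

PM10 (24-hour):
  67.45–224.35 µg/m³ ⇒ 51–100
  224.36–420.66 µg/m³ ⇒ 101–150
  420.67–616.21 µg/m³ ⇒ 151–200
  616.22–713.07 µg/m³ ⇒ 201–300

274

O₃ 0.113: bracket 0.091–0.131 → index 101–150; slope 49/0.040, offset 0.022.
AQI = 101 + 49/0.040·0.022 ≈ 127.95 ⇒ 128.
NO₂: 1552.1 ∈ [1421.9, 1598.3] ↔ index [201, 300].
201 + (1552.1−1421.9)·(300−201)/(1598.3−1421.9) = 201 + 130.2·99/176.4 ≈ 274.07, so AQI = 274.
PM2.5 213.595: bracket 145.881–242.758 → index 101–150; slope 49/96.877, offset 67.714.
AQI = 101 + 49/96.877·67.714 ≈ 135.25 ⇒ 135.
PM10: 335.80 ∈ [224.36, 420.66] ↔ index [101, 150].
101 + (335.80−224.36)·(150−101)/(420.66−224.36) = 101 + 111.44·49/196.30 ≈ 128.82, so AQI = 129.
Sub-indices: O₃→128, NO₂→274, PM2.5→135, PM10→129. Overall AQI = max = 274; dominant pollutant is NO₂.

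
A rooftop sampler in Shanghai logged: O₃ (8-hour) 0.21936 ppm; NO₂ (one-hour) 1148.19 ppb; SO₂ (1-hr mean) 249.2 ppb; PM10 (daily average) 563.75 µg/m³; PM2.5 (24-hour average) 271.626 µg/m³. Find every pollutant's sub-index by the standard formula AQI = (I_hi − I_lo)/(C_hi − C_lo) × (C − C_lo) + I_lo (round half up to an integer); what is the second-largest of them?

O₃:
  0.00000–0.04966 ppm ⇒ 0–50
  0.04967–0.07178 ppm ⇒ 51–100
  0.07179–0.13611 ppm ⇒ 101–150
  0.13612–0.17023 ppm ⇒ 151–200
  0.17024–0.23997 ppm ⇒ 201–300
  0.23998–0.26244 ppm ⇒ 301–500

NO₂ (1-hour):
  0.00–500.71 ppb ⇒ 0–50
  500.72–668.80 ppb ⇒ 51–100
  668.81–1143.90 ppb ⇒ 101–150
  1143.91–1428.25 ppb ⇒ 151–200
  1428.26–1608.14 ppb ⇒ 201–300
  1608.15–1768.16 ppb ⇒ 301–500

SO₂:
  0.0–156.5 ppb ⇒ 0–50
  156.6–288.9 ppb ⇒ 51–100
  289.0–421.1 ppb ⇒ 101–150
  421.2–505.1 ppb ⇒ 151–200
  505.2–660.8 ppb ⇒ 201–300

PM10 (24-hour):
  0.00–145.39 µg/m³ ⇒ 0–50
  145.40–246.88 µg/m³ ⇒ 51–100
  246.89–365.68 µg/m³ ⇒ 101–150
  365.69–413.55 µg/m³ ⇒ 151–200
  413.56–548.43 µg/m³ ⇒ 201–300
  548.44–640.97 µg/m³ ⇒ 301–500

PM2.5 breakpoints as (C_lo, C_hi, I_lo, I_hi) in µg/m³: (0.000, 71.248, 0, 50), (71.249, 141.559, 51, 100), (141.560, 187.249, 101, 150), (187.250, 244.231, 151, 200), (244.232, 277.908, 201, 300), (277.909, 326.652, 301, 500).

282

O₃: 0.21936 lies in 0.17024–0.23997, so I_lo=201, I_hi=300, C_lo=0.17024, C_hi=0.23997.
(300−201)/(0.23997−0.17024) × (0.21936−0.17024) + 201 = 99/0.06973 × 0.04912 + 201 ≈ 270.74 → 271.
NO₂ 1148.19: bracket 1143.91–1428.25 → index 151–200; slope 49/284.34, offset 4.28.
AQI = 151 + 49/284.34·4.28 ≈ 151.74 ⇒ 152.
SO₂: row 156.6–288.9 (AQI 51–100). (100−51)·(249.2−156.6)/(288.9−156.6) + 51 = 49·92.6/132.3 + 51 ≈ 85.30 → 85.
PM10: 563.75 ∈ [548.44, 640.97] ↔ index [301, 500].
301 + (563.75−548.44)·(500−301)/(640.97−548.44) = 301 + 15.31·199/92.53 ≈ 333.93, so AQI = 334.
PM2.5: 271.626 ∈ [244.232, 277.908] ↔ index [201, 300].
201 + (271.626−244.232)·(300−201)/(277.908−244.232) = 201 + 27.394·99/33.676 ≈ 281.53, so AQI = 282.
Sub-indices: O₃→271, NO₂→152, SO₂→85, PM10→334, PM2.5→282. Ranked high→low: 334, 282, 271, 152, 85. Second-highest sub-index = 282.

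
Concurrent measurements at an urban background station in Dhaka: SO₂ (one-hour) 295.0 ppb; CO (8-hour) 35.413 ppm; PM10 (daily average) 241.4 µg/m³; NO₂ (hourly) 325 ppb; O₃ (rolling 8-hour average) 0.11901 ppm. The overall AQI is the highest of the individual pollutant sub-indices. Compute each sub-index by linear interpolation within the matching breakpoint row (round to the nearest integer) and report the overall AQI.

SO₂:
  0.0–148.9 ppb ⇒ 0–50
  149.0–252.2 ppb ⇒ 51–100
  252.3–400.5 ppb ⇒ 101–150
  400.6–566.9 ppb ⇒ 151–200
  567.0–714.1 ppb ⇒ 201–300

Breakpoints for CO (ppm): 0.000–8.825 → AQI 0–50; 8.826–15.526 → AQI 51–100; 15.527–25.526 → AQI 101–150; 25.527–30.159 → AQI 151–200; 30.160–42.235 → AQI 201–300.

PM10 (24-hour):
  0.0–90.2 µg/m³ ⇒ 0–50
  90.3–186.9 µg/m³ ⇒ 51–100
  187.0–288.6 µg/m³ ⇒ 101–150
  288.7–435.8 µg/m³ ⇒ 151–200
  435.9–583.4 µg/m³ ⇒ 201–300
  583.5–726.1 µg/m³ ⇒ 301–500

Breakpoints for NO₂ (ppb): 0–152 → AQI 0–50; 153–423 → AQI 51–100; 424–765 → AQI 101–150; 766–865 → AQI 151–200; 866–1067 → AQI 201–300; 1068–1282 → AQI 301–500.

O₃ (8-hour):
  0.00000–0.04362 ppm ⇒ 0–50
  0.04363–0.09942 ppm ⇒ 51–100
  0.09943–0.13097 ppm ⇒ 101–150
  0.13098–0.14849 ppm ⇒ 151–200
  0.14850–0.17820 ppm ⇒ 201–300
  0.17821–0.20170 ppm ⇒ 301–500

244

SO₂ 295.0: bracket 252.3–400.5 → index 101–150; slope 49/148.2, offset 42.7.
AQI = 101 + 49/148.2·42.7 ≈ 115.12 ⇒ 115.
CO: row 30.160–42.235 (AQI 201–300). (300−201)·(35.413−30.160)/(42.235−30.160) + 201 = 99·5.253/12.075 + 201 ≈ 244.07 → 244.
PM10: 241.4 ∈ [187.0, 288.6] ↔ index [101, 150].
101 + (241.4−187.0)·(150−101)/(288.6−187.0) = 101 + 54.4·49/101.6 ≈ 127.24, so AQI = 127.
NO₂: 325 ∈ [153, 423] ↔ index [51, 100].
51 + (325−153)·(100−51)/(423−153) = 51 + 172·49/270 ≈ 82.21, so AQI = 82.
O₃: row 0.09943–0.13097 (AQI 101–150). (150−101)·(0.11901−0.09943)/(0.13097−0.09943) + 101 = 49·0.01958/0.03154 + 101 ≈ 131.42 → 131.
Sub-indices: SO₂→115, CO→244, PM10→127, NO₂→82, O₃→131. Overall AQI = max = 244; dominant pollutant is CO.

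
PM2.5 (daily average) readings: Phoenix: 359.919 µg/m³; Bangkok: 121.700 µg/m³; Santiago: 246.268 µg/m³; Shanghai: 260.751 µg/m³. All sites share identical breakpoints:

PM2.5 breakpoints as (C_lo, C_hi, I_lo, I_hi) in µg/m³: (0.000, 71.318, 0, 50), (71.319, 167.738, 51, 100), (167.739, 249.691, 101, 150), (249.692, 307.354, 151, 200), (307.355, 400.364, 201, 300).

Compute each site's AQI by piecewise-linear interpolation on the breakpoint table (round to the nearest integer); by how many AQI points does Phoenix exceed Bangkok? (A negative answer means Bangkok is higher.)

Phoenix: row 307.355–400.364 (AQI 201–300). (300−201)·(359.919−307.355)/(400.364−307.355) + 201 = 99·52.564/93.009 + 201 ≈ 256.95 → 257.
Bangkok: 121.700 lies in 71.319–167.738, so I_lo=51, I_hi=100, C_lo=71.319, C_hi=167.738.
(100−51)/(167.738−71.319) × (121.700−71.319) + 51 = 49/96.419 × 50.381 + 51 ≈ 76.60 → 77.
Santiago: row 167.739–249.691 (AQI 101–150). (150−101)·(246.268−167.739)/(249.691−167.739) + 101 = 49·78.529/81.952 + 101 ≈ 147.95 → 148.
Shanghai 260.751: bracket 249.692–307.354 → index 151–200; slope 49/57.662, offset 11.059.
AQI = 151 + 49/57.662·11.059 ≈ 160.40 ⇒ 160.
AQIs: Phoenix=257, Bangkok=77, Santiago=148, Shanghai=160. Phoenix (257) − Bangkok (77) = 180.

180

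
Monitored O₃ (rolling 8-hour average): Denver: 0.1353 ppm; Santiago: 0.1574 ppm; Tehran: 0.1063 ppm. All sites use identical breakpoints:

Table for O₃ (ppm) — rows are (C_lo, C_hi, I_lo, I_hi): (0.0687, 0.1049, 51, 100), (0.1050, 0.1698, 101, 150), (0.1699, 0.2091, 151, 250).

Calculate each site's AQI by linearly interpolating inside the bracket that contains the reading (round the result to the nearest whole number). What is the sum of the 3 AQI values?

367

Denver 0.1353: bracket 0.1050–0.1698 → index 101–150; slope 49/0.0648, offset 0.0303.
AQI = 101 + 49/0.0648·0.0303 ≈ 123.91 ⇒ 124.
Santiago: 0.1574 ∈ [0.1050, 0.1698] ↔ index [101, 150].
101 + (0.1574−0.1050)·(150−101)/(0.1698−0.1050) = 101 + 0.0524·49/0.0648 ≈ 140.62, so AQI = 141.
Tehran 0.1063: bracket 0.1050–0.1698 → index 101–150; slope 49/0.0648, offset 0.0013.
AQI = 101 + 49/0.0648·0.0013 ≈ 101.98 ⇒ 102.
AQIs: Denver=124, Santiago=141, Tehran=102. Sum = 124 + 141 + 102 = 367.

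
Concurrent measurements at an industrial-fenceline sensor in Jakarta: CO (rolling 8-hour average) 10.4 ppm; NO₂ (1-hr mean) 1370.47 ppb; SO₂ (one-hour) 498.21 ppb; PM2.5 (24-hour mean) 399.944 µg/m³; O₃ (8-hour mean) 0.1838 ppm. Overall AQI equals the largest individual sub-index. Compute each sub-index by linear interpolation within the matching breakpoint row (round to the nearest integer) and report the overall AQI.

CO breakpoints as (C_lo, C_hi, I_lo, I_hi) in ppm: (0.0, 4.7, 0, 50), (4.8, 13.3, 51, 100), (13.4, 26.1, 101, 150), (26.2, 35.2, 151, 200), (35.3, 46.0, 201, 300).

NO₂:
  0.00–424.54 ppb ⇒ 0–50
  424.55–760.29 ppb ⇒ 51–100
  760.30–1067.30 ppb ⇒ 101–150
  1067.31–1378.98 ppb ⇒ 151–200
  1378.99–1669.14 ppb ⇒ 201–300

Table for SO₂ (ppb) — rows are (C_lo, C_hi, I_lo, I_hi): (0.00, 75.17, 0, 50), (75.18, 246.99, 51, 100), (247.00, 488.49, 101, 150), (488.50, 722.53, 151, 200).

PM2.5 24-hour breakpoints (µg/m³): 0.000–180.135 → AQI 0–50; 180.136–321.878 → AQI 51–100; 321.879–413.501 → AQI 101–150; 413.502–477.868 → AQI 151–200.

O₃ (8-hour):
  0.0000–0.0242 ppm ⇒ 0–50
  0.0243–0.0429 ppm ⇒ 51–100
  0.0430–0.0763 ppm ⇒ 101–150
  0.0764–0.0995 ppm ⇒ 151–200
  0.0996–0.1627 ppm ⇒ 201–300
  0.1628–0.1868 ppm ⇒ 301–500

475

CO: 10.4 lies in 4.8–13.3, so I_lo=51, I_hi=100, C_lo=4.8, C_hi=13.3.
(100−51)/(13.3−4.8) × (10.4−4.8) + 51 = 49/8.5 × 5.6 + 51 ≈ 83.28 → 83.
NO₂: 1370.47 lies in 1067.31–1378.98, so I_lo=151, I_hi=200, C_lo=1067.31, C_hi=1378.98.
(200−151)/(1378.98−1067.31) × (1370.47−1067.31) + 151 = 49/311.67 × 303.16 + 151 ≈ 198.66 → 199.
SO₂: 498.21 ∈ [488.50, 722.53] ↔ index [151, 200].
151 + (498.21−488.50)·(200−151)/(722.53−488.50) = 151 + 9.71·49/234.03 ≈ 153.03, so AQI = 153.
PM2.5: 399.944 ∈ [321.879, 413.501] ↔ index [101, 150].
101 + (399.944−321.879)·(150−101)/(413.501−321.879) = 101 + 78.065·49/91.622 ≈ 142.75, so AQI = 143.
O₃: 0.1838 lies in 0.1628–0.1868, so I_lo=301, I_hi=500, C_lo=0.1628, C_hi=0.1868.
(500−301)/(0.1868−0.1628) × (0.1838−0.1628) + 301 = 199/0.0240 × 0.0210 + 301 ≈ 475.13 → 475.
Sub-indices: CO→83, NO₂→199, SO₂→153, PM2.5→143, O₃→475. Overall AQI = max = 475; dominant pollutant is O₃.
AQI 475: Hazardous.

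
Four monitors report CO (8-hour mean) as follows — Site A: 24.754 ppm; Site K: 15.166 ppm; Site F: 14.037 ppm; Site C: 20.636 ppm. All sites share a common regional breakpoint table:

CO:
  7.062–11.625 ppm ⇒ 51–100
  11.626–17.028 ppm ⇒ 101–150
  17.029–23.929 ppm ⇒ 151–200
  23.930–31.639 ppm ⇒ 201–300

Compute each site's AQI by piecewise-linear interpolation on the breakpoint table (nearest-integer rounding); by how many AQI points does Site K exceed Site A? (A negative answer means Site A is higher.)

Site A: 24.754 lies in 23.930–31.639, so I_lo=201, I_hi=300, C_lo=23.930, C_hi=31.639.
(300−201)/(31.639−23.930) × (24.754−23.930) + 201 = 99/7.709 × 0.824 + 201 ≈ 211.58 → 212.
Site K: 15.166 ∈ [11.626, 17.028] ↔ index [101, 150].
101 + (15.166−11.626)·(150−101)/(17.028−11.626) = 101 + 3.540·49/5.402 ≈ 133.11, so AQI = 133.
Site F 14.037: bracket 11.626–17.028 → index 101–150; slope 49/5.402, offset 2.411.
AQI = 101 + 49/5.402·2.411 ≈ 122.87 ⇒ 123.
Site C 20.636: bracket 17.029–23.929 → index 151–200; slope 49/6.900, offset 3.607.
AQI = 151 + 49/6.900·3.607 ≈ 176.61 ⇒ 177.
AQIs: Site A=212, Site K=133, Site F=123, Site C=177. Site K (133) − Site A (212) = -79.

-79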